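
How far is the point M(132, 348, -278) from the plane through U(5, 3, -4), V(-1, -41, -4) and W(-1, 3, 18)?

5

UV = (-6, -44, 0) and UW = (-6, 0, 22), so a normal is n = UV × UW = (-968, 132, -264).
d = |(-968)·132 + 132·348 + (-264)·(-278) − (-3388)| / √(937024 + 17424 + 69696) = |-5060| / 1012 = 5.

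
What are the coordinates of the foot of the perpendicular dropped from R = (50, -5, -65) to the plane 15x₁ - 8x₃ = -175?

The perpendicular from R has direction n = (15, 0, -8): r = (50, -5, -65) + μ(15, 0, -8).
Substitute into the plane: n·(R + μn) = -175 gives 1270 + 289μ = -175, so μ = -5.
Foot = (50, -5, -65) + (-5)·(15, 0, -8) = (-25, -5, -25).

(-25, -5, -25)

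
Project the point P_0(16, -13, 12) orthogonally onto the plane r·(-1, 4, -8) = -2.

(14, -5, -4)

The perpendicular from P_0 has direction n = (-1, 4, -8): r = (16, -13, 12) + t(-1, 4, -8).
Substitute into the plane: n·(P_0 + tn) = -2 gives -164 + 81t = -2, so t = 2.
Foot = (16, -13, 12) + 2·(-1, 4, -8) = (14, -5, -4).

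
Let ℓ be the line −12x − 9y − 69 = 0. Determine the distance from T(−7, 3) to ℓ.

4/5

The normal to the line is n = (−12, −9) with |n| = 15.
|n·T − 69| = |57 − 69| = 12, so the distance is 12/15 = 4/5.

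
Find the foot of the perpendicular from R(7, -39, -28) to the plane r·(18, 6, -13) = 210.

n = (18, 6, -13), |n|² = 529, and n·R − 210 = 46.
t = 46/529 = 2/23, so the foot is R − t·n = (7, -39, -28) − (2/23)·(18, 6, -13) = (125/23, -909/23, -618/23).

(125/23, -909/23, -618/23)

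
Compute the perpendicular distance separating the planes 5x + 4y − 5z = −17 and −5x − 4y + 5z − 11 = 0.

6/√66

Divide the second equation by -1 to match normals: 5x + 4y − 5z = -11.
Both planes have normal n = (5, 4, −5), |n| = √66. Any point on the first plane is at distance |(-11) − (-17)|/|n| = 6/√66 = √66/11 from the second.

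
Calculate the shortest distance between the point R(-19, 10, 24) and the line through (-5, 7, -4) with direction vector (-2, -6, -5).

Direction vector d = (-2, -6, -5).
AP = (-14, 3, 28); AP·d = -130, |AP|² = 989, |d|² = 65.
distance² = |AP|² − (AP·d)²/|d|² = 989 − 16900/65 = 729, so the distance is 27.

27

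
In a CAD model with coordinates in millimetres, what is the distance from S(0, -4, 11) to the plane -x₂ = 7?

n = (0, -1, 0); n·P − 7 = -3; |n| = 1; distance = 3/1 = 3.

3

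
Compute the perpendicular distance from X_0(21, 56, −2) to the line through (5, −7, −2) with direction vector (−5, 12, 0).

39

Direction vector d = (−5, 12, 0).
AP = (16, 63, 0), and AP × d = (0, 0, 507).
|AP × d|² = 257049 and |d|² = 169, so the distance is √(257049/169) = √1521 = 39.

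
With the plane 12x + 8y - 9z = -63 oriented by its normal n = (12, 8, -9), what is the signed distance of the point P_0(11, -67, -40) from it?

19/17

n·P_0 − (-63) = 19.
|n| = 17, so the signed distance is 19/17.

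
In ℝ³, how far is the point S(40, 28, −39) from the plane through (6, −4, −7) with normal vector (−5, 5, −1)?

The plane has equation n·(r − (6, −4, −7)) = 0, i.e. n·r = -43.
Then n·(40, 28, −39) − (−43) = 22.
|n| = √(25 + 25 + 1) = √51, so the distance is |22|/√51 = 22√51/51.

22√51/51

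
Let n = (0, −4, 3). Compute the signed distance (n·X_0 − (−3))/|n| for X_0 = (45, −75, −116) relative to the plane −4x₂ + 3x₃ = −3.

-9

n·X_0 − (-3) = -45.
|n| = 5, so the signed distance is -45/5 = -9.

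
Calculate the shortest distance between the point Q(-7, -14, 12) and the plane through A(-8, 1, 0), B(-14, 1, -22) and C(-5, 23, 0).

5/23

AB = (-6, 0, -22) and AC = (3, 22, 0), so a normal is n = AB × AC = (484, -66, -132).
d = |484·(-7) + (-66)·(-14) + (-132)·12 − (-3938)| / √(234256 + 4356 + 17424) = |-110| / 506 = 5/23.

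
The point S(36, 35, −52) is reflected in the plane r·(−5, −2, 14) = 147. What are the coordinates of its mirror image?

(-14, 15, 88)

n = (−5, −2, 14), |n|² = 225, n·S − 147 = -1125, so t = -1125/225 = -5.
Foot F = S − (-5)·n = (11, 25, 18); the reflection is 2F − S = (−14, 15, 88).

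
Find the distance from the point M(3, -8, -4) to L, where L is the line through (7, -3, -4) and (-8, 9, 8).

A direction vector is d = (-15, 12, 12).
AP = (-4, -5, 0); AP·d = 0, |AP|² = 41, |d|² = 513.
distance² = |AP|² − (AP·d)²/|d|² = 41 − 0/513 = 41, so the distance is √41.

√41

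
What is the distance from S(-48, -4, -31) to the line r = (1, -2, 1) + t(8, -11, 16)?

3√185

Direction vector d = (8, -11, 16).
AP = (-49, -2, -32), and AP × d = (-384, 528, 555).
|AP × d|² = 734265 and |d|² = 441, so the distance is √(734265/441) = √1665 = 3√185.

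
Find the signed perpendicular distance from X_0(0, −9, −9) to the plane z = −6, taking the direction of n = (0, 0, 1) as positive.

-3

n·X_0 − (-6) = -3.
|n| = 1, so the signed distance is -3/1 = -3.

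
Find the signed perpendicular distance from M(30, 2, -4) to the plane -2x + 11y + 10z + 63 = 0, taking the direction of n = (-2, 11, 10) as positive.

n·M − (-63) = -15.
|n| = 15, so the signed distance is -15/15 = -1.

-1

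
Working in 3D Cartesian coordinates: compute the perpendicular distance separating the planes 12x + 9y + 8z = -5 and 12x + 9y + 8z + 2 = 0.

With common normal n = (12, 9, 8) (|n| = 17), the distance is |(-5) − (-2)|/|n| = 3/17.

3/17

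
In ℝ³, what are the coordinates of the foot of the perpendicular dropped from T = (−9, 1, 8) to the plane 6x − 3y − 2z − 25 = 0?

The perpendicular from T has direction n = (6, −3, −2): r = (−9, 1, 8) + λ(6, −3, −2).
Substitute into the plane: n·(T + λn) = 25 gives -73 + 49λ = 25, so λ = 2.
Foot = (−9, 1, 8) + 2·(6, −3, −2) = (3, −5, 4).

(3, -5, 4)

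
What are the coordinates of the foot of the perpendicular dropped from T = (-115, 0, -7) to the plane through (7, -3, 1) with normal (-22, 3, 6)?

(-5, -15, -37)

The perpendicular from T has direction n = (-22, 3, 6): r = (-115, 0, -7) + λ(-22, 3, 6).
Substitute into the plane: n·(T + λn) = -157 gives 2488 + 529λ = -157, so λ = -5.
Foot = (-115, 0, -7) + (-5)·(-22, 3, 6) = (-5, -15, -37).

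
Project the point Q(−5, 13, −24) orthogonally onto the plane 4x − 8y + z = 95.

n = (4, −8, 1), |n|² = 81, and n·Q − 95 = -243.
t = -243/81 = -3, so the foot is Q − t·n = (−5, 13, −24) − (-3)·(4, −8, 1) = (7, −11, −21).

(7, -11, -21)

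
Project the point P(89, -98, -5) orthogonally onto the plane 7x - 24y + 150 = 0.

n = (7, -24, 0), |n|² = 625, and n·P − (-150) = 3125.
t = 3125/625 = 5, so the foot is P − t·n = (89, -98, -5) − 5·(7, -24, 0) = (54, 22, -5).

(54, 22, -5)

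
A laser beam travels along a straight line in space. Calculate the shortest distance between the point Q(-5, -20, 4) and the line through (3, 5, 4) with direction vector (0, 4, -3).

17

Direction vector d = (0, 4, -3).
AP = (-8, -25, 0), and AP × d = (75, -24, -32).
|AP × d|² = 7225 and |d|² = 25, so the distance is √(7225/25) = √289 = 17.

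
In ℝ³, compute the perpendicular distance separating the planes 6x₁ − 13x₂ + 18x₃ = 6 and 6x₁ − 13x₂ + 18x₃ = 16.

With common normal n = (6, −13, 18) (|n| = 23), the distance is |6 − 16|/|n| = 10/23.

10/23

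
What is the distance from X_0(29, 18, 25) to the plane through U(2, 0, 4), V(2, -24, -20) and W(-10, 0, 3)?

9/17

UV = (0, -24, -24) and UW = (-12, 0, -1), so a normal is n = UV × UW = (24, 288, -288).
d = |24·29 + 288·18 + (-288)·25 − (-1104)| / √(576 + 82944 + 82944) = |-216| / 408 = 9/17.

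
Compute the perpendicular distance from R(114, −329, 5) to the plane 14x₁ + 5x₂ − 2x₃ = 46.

Normal vector n = (14, 5, −2), and n·(114, −329, 5) − 46 = −105.
|n| = √(196 + 25 + 4) = 15, so the distance is |-105|/15 = 7.

7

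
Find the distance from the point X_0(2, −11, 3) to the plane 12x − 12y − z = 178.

n = (12, −12, −1); n·P − 178 = -25; |n| = 17; distance = 25/17.

25/17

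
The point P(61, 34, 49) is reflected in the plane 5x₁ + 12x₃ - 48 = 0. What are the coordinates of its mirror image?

With n = (5, 0, 12), the signed offset is (n·P − 48)/|n|² = 845/169 = 5.
P' = P − 2t·n = (61, 34, 49) − 10·(5, 0, 12) = (11, 34, -71).

(11, 34, -71)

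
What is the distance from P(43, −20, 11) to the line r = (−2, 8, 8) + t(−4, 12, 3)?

Direction vector d = (−4, 12, 3).
AP = (45, −28, 3); AP·d = -507, |AP|² = 2818, |d|² = 169.
distance² = |AP|² − (AP·d)²/|d|² = 2818 − 257049/169 = 1297, so the distance is √1297.

√1297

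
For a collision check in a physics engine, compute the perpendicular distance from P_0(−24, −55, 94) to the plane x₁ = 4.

28

Normal vector n = (1, 0, 0), and n·(−24, −55, 94) − 4 = −28.
|n| = √(1 + 0 + 0) = 1, so the distance is |-28|/1 = 28.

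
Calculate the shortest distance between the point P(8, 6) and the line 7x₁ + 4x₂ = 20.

12√65/13

d = |7·8 + 4·6 − 20| / √(49 + 16) = |60|/√65 = 60/√65.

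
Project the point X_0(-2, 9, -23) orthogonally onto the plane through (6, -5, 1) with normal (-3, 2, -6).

(10, 1, 1)

The perpendicular from X_0 has direction n = (-3, 2, -6): r = (-2, 9, -23) + μ(-3, 2, -6).
Substitute into the plane: n·(X_0 + μn) = -34 gives 162 + 49μ = -34, so μ = -4.
Foot = (-2, 9, -23) + (-4)·(-3, 2, -6) = (10, 1, 1).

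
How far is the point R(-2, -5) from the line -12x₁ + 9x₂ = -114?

31/5

The normal to the line is n = (-12, 9) with |n| = 15.
|n·R − (-114)| = |-21 − (-114)| = 93, so the distance is 93/15 = 31/5.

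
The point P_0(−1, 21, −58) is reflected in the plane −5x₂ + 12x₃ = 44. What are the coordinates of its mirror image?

(-1, -29, 62)

With n = (0, −5, 12), the signed offset is (n·P_0 − 44)/|n|² = -845/169 = -5.
P_0' = P_0 − 2t·n = (−1, 21, −58) − (-10)·(0, −5, 12) = (−1, −29, 62).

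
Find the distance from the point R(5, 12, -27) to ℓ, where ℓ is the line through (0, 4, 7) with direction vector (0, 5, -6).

√269

Direction vector d = (0, 5, -6).
AP = (5, 8, -34), and AP × d = (122, 30, 25).
|AP × d|² = 16409 and |d|² = 61, so the distance is √(16409/61) = √269.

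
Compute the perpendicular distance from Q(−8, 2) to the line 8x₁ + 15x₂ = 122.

d = |8·(-8) + 15·2 − 122| / √(64 + 225) = |-156|/17 = 156/17.

156/17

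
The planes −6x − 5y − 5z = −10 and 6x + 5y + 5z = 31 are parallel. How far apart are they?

Divide the second equation by -1 to match normals: −6x − 5y − 5z = -31.
Both planes have normal n = (−6, −5, −5), |n| = √86. Any point on the first plane is at distance |(-31) − (-10)|/|n| = 21/√86 = 21√86/86 from the second.

21√86/86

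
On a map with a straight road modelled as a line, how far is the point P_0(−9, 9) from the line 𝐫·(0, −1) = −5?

4

The normal to the line is n = (0, −1) with |n| = 1.
|n·P_0 − (-5)| = |-9 − (-5)| = 4, so the distance is 4/1 = 4.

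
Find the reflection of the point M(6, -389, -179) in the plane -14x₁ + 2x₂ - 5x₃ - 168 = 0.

n = (-14, 2, -5), |n|² = 225, n·M − 168 = -135, so t = -135/225 = -3/5.
Foot F = M − (-3/5)·n = (-12/5, -1939/5, -182); the reflection is 2F − M = (-54/5, -1933/5, -185).

(-54/5, -1933/5, -185)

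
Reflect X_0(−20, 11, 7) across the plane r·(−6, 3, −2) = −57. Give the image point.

n = (−6, 3, −2), |n|² = 49, n·X_0 − (-57) = 196, so t = 196/49 = 4.
Foot F = X_0 − 4·n = (4, −1, 15); the reflection is 2F − X_0 = (28, −13, 23).

(28, -13, 23)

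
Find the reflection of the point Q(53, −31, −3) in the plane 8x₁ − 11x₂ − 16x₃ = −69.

n = (8, −11, −16), |n|² = 441, n·Q − (-69) = 882, so t = 882/441 = 2.
Foot F = Q − 2·n = (37, −9, 29); the reflection is 2F − Q = (21, 13, 61).

(21, 13, 61)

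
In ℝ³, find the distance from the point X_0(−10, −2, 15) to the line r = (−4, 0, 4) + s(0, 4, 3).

2√34

Direction vector d = (0, 4, 3).
AP = (−6, −2, 11), and AP × d = (−50, 18, −24).
|AP × d|² = 3400 and |d|² = 25, so the distance is √(3400/25) = √136 = 2√34.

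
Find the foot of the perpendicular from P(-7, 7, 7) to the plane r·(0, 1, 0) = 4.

(-7, 4, 7)

The perpendicular from P has direction n = (0, 1, 0): r = (-7, 7, 7) + λ(0, 1, 0).
Substitute into the plane: n·(P + λn) = 4 gives 7 + 1λ = 4, so λ = -3.
Foot = (-7, 7, 7) + (-3)·(0, 1, 0) = (-7, 4, 7).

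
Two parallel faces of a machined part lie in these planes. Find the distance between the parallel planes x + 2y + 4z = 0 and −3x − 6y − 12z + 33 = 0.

11/√21

Divide the second equation by -3 to match normals: x + 2y + 4z = 11.
Both planes have normal n = (1, 2, 4), |n| = √21. Any point on the first plane is at distance |11 − 0|/|n| = 11/√21 = 11√21/21 from the second.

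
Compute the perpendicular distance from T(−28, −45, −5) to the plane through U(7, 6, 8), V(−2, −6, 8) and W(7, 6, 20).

UV = (−9, −12, 0) and UW = (0, 0, 12), so a normal is n = UV × UW = (−144, 108, 0).
n = (−144, 108, 0); n·P − (-360) = -468; |n| = 180; distance = 468/180 = 13/5.

13/5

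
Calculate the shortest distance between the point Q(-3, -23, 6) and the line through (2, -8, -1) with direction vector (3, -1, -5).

Direction vector d = (3, -1, -5).
AP = (-5, -15, 7), and AP × d = (82, -4, 50).
|AP × d|² = 9240 and |d|² = 35, so the distance is √(9240/35) = √264 = 2√66.

2√66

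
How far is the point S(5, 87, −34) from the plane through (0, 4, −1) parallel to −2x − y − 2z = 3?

Parallel planes share the normal n = (−2, −1, −2); since (0, 4, −1) lies on the plane, its equation is −2x − y − 2z = -2.
Then n·(5, 87, −34) − (−2) = −27.
|n| = √(4 + 1 + 4) = 3, so the distance is |-27|/3 = 9.

9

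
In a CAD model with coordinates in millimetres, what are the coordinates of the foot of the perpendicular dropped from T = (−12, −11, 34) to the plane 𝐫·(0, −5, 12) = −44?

The perpendicular from T has direction n = (0, −5, 12): r = (−12, −11, 34) + μ(0, −5, 12).
Substitute into the plane: n·(T + μn) = -44 gives 463 + 169μ = -44, so μ = -3.
Foot = (−12, −11, 34) + (-3)·(0, −5, 12) = (−12, 4, −2).

(-12, 4, -2)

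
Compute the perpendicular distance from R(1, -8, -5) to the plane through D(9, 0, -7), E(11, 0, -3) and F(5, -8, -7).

5√6/3

DE = (2, 0, 4) and DF = (-4, -8, 0), so a normal is n = DE × DF = (32, -16, -16).
Then n·(1, -8, -5) - 400 = -160.
|n| = √(1024 + 256 + 256) = 16√6, so the distance is |-160|/(16√6) = 10/√6.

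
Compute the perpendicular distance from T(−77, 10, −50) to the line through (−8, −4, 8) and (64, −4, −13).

√5821

A direction vector is d = (72, 0, −21).
AP = (−69, 14, −58); AP·d = -3750, |AP|² = 8321, |d|² = 5625.
distance² = |AP|² − (AP·d)²/|d|² = 8321 − 14062500/5625 = 5821, so the distance is √5821.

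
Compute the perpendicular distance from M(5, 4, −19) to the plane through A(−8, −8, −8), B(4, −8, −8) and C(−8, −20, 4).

√2/2

AB = (12, 0, 0) and AC = (0, −12, 12), so a normal is n = AB × AC = (0, −144, −144).
n = (0, −144, −144); n·P − 2304 = -144; |n| = 144√2; distance = 144/(144√2) = √2/2.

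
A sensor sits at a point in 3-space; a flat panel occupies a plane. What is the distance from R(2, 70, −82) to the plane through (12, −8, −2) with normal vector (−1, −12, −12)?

2

The plane has equation n·(r − (12, −8, −2)) = 0, i.e. n·r = 108.
Then n·(2, 70, −82) − 108 = 34.
|n| = √(1 + 144 + 144) = 17, so the distance is |34|/17 = 2.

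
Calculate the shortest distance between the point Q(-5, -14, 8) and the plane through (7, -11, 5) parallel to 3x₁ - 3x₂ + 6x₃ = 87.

Parallel planes share the normal n = (3, -3, 6); since (7, -11, 5) lies on the plane, its equation is 3x₁ - 3x₂ + 6x₃ = 84.
n = (3, -3, 6); n·P − 84 = -9; |n| = 3√6; distance = 9/(3√6) = √6/2.

3/√6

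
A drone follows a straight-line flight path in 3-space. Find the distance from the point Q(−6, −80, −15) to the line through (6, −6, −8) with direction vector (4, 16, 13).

10√17

Direction vector d = (4, 16, 13).
AP = (−12, −74, −7); AP·d = -1323, |AP|² = 5669, |d|² = 441.
distance² = |AP|² − (AP·d)²/|d|² = 5669 − 1750329/441 = 1700, so the distance is 10√17.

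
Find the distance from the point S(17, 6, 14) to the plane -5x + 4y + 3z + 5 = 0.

d = |(-5)·17 + 4·6 + 3·14 − (-5)| / √(25 + 16 + 9) = |-14| / (5√2) = 7√2/5.

7√2/5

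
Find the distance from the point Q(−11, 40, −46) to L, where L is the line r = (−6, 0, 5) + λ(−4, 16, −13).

√257

Direction vector d = (−4, 16, −13).
AP = (−5, 40, −51), and AP × d = (296, 139, 80).
|AP × d|² = 113337 and |d|² = 441, so the distance is √(113337/441) = √257.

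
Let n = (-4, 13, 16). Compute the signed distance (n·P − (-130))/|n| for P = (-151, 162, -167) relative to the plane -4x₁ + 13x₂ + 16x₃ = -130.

8

n·P − (-130) = 168.
|n| = 21, so the signed distance is 168/21 = 8.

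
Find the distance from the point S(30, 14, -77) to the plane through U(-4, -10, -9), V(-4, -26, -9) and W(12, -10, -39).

2

UV = (0, -16, 0) and UW = (16, 0, -30), so a normal is n = UV × UW = (480, 0, 256).
Then n·(30, 14, -77) - (-4224) = -1088.
|n| = √(230400 + 0 + 65536) = 544, so the distance is |-1088|/544 = 2.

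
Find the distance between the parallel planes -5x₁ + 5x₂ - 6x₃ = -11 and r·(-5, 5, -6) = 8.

19√86/86

With common normal n = (-5, 5, -6) (|n| = √86), the distance is |(-11) − 8|/|n| = 19/√86 = 19√86/86.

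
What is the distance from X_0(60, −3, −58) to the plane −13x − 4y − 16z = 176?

16/21

d = |(-13)·60 + (-4)·(-3) + (-16)·(-58) − 176| / √(169 + 16 + 256) = |-16| / 21 = 16/21.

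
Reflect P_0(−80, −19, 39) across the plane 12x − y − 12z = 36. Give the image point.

n = (12, −1, −12), |n|² = 289, n·P_0 − 36 = -1445, so t = -1445/289 = -5.
Foot F = P_0 − (-5)·n = (−20, −24, −21); the reflection is 2F − P_0 = (40, −29, −81).

(40, -29, -81)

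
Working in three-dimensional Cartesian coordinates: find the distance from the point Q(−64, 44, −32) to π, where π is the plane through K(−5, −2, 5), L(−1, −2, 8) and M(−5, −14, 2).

KL = (4, 0, 3) and KM = (0, −12, −3), so a normal is n = KL × KM = (36, 12, −48).
Then n·(−64, 44, −32) − (−444) = 204.
|n| = √(1296 + 144 + 2304) = 12√26, so the distance is |204|/(12√26) = 17√26/26.

17/√26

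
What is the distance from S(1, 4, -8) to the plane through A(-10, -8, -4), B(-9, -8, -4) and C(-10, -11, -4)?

4

AB = (1, 0, 0) and AC = (0, -3, 0), so a normal is n = AB × AC = (0, 0, -3).
Then n·(1, 4, -8) - 12 = 12.
|n| = √(0 + 0 + 9) = 3, so the distance is |12|/3 = 4.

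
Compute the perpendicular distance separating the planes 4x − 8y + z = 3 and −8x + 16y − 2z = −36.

Divide the second equation by -2 to match normals: 4x − 8y + z = 18.
Both planes have normal n = (4, −8, 1), |n| = 9. Any point on the first plane is at distance |18 − 3|/|n| = 15/9 = 5/3 from the second.

5/3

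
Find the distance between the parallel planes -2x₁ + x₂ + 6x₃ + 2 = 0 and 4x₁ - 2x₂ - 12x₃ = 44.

20/√41

Divide the second equation by -2 to match normals: -2x₁ + x₂ + 6x₃ = -22.
With common normal n = (-2, 1, 6) (|n| = √41), the distance is |(-2) − (-22)|/|n| = 20/√41 = 20√41/41.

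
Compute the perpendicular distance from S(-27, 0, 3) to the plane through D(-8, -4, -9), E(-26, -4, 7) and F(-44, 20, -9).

DE = (-18, 0, 16) and DF = (-36, 24, 0), so a normal is n = DE × DF = (-384, -576, -432).
d = |(-384)·(-27) + (-576)·0 + (-432)·3 − 9264| / √(147456 + 331776 + 186624) = |-192| / 816 = 4/17.

4/17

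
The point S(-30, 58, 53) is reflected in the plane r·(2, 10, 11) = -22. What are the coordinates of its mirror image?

(-50, -42, -57)

With n = (2, 10, 11), the signed offset is (n·S − (-22))/|n|² = 1125/225 = 5.
S' = S − 2t·n = (-30, 58, 53) − 10·(2, 10, 11) = (-50, -42, -57).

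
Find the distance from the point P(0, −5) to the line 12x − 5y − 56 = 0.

The normal to the line is n = (12, −5) with |n| = 13.
|n·P − 56| = |25 − 56| = 31, so the distance is 31/13.

31/13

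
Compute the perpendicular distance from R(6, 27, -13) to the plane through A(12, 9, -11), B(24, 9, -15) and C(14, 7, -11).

6√11/11

AB = (12, 0, -4) and AC = (2, -2, 0), so a normal is n = AB × AC = (-8, -8, -24).
Then n·(6, 27, -13) - 96 = -48.
|n| = √(64 + 64 + 576) = 8√11, so the distance is |-48|/(8√11) = 6/√11.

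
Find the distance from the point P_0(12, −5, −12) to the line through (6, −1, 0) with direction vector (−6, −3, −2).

14

Direction vector d = (−6, −3, −2).
AP = (6, −4, −12); AP·d = 0, |AP|² = 196, |d|² = 49.
distance² = |AP|² − (AP·d)²/|d|² = 196 − 0/49 = 196, so the distance is 14.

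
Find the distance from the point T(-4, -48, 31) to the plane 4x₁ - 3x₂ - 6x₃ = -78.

20√61/61

Normal vector n = (4, -3, -6), and n·(-4, -48, 31) - (-78) = 20.
|n| = √(16 + 9 + 36) = √61, so the distance is |20|/√61 = 20/√61.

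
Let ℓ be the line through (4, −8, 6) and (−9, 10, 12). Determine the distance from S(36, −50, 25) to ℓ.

√1033

A direction vector is d = (−13, 18, 6).
AP = (32, −42, 19), and AP × d = (−594, −439, 30).
|AP × d|² = 546457 and |d|² = 529, so the distance is √(546457/529) = √1033.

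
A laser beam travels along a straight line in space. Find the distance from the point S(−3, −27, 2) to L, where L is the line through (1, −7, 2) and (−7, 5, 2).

A direction vector is d = (−8, 12, 0).
AP = (−4, −20, 0); AP·d = -208, |AP|² = 416, |d|² = 208.
distance² = |AP|² − (AP·d)²/|d|² = 416 − 43264/208 = 208, so the distance is 4√13.

4√13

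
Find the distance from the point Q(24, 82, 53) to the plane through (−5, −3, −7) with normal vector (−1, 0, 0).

29

The plane has equation n·(r − (−5, −3, −7)) = 0, i.e. n·r = 5.
n = (−1, 0, 0); n·P − 5 = -29; |n| = 1; distance = 29/1 = 29.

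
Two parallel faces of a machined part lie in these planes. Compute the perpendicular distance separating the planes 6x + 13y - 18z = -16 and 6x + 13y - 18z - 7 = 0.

1

With common normal n = (6, 13, -18) (|n| = 23), the distance is |(-16) − 7|/|n| = 23/23 = 1.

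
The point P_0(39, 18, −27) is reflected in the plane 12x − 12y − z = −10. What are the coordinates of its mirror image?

(15, 42, -25)

With n = (12, −12, −1), the signed offset is (n·P_0 − (-10))/|n|² = 289/289 = 1.
P_0' = P_0 − 2t·n = (39, 18, −27) − 2·(12, −12, −1) = (15, 42, −25).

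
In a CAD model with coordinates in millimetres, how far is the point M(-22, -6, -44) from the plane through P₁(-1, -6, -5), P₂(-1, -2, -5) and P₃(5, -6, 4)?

15√13/13

P₁P₂ = (0, 4, 0) and P₁P₃ = (6, 0, 9), so a normal is n = P₁P₂ × P₁P₃ = (36, 0, -24).
d = |36·(-22) + (-24)·(-44) − 84| / √(1296 + 0 + 576) = |180| / (12√13) = 15/√13.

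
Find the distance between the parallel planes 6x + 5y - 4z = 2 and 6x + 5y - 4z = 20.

18√77/77

Both planes have normal n = (6, 5, -4), |n| = √77. Any point on the first plane is at distance |20 − 2|/|n| = 18/√77 = 18√77/77 from the second.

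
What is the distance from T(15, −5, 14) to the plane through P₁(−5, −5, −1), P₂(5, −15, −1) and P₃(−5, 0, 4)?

5√3/3

P₁P₂ = (10, −10, 0) and P₁P₃ = (0, 5, 5), so a normal is n = P₁P₂ × P₁P₃ = (−50, −50, 50).
d = |(-50)·15 + (-50)·(-5) + 50·14 − 450| / √(2500 + 2500 + 2500) = |-250| / (50√3) = 5√3/3.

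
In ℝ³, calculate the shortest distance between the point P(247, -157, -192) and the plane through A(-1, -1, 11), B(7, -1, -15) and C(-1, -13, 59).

AB = (8, 0, -26) and AC = (0, -12, 48), so a normal is n = AB × AC = (-312, -384, -96).
d = |(-312)·247 + (-384)·(-157) + (-96)·(-192) − (-360)| / √(97344 + 147456 + 9216) = |2016| / 504 = 4.

4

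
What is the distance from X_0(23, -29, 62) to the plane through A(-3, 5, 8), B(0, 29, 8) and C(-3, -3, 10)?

26/9

AB = (3, 24, 0) and AC = (0, -8, 2), so a normal is n = AB × AC = (48, -6, -24).
Then n·(23, -29, 62) - (-366) = 156.
|n| = √(2304 + 36 + 576) = 54, so the distance is |156|/54 = 26/9.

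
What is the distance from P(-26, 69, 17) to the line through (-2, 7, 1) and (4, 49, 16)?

2√269

A direction vector is d = (6, 42, 15).
AP = (-24, 62, 16); AP·d = 2700, |AP|² = 4676, |d|² = 2025.
distance² = |AP|² − (AP·d)²/|d|² = 4676 − 7290000/2025 = 1076, so the distance is 2√269.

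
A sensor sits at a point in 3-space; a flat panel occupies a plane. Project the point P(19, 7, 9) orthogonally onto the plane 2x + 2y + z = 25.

(11, -1, 5)

The perpendicular from P has direction n = (2, 2, 1): r = (19, 7, 9) + t(2, 2, 1).
Substitute into the plane: n·(P + tn) = 25 gives 61 + 9t = 25, so t = -4.
Foot = (19, 7, 9) + (-4)·(2, 2, 1) = (11, -1, 5).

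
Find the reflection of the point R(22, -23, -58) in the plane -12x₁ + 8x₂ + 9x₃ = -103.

(-50, 25, -4)

With n = (-12, 8, 9), the signed offset is (n·R − (-103))/|n|² = -867/289 = -3.
R' = R − 2t·n = (22, -23, -58) − (-6)·(-12, 8, 9) = (-50, 25, -4).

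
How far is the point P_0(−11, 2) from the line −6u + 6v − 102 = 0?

The normal to the line is n = (−6, 6) with |n| = 6√2.
|n·P_0 − 102| = |78 − 102| = 24, so the distance is 24/(6√2) = 2√2.

2√2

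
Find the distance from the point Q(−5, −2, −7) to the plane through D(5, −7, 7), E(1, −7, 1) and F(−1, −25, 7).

√14/2

DE = (−4, 0, −6) and DF = (−6, −18, 0), so a normal is n = DE × DF = (−108, 36, 72).
d = |(-108)·(-5) + 36·(-2) + 72·(-7) − (-288)| / √(11664 + 1296 + 5184) = |252| / (36√14) = 7/√14.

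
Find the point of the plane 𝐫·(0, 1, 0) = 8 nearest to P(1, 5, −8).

(1, 8, -8)

The perpendicular from P has direction n = (0, 1, 0): r = (1, 5, −8) + t(0, 1, 0).
Substitute into the plane: n·(P + tn) = 8 gives 5 + 1t = 8, so t = 3.
Foot = (1, 5, −8) + 3·(0, 1, 0) = (1, 8, −8).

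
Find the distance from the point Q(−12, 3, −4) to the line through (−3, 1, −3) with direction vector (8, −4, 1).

Direction vector d = (8, −4, 1).
AP = (−9, 2, −1), and AP × d = (−2, 1, 20).
|AP × d|² = 405 and |d|² = 81, so the distance is √(405/81) = √5.

√5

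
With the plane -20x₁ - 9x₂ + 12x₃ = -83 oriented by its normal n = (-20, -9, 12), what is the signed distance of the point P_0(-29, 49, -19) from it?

-6/25

n·P_0 − (-83) = -6.
|n| = 25, so the signed distance is -6/25.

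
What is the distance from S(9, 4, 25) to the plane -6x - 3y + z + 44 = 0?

Normal vector n = (-6, -3, 1), and n·(9, 4, 25) - (-44) = 3.
|n| = √(36 + 9 + 1) = √46, so the distance is |3|/√46 = 3√46/46.

3/√46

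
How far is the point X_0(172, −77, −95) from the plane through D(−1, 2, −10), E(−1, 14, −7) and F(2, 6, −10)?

7

DE = (0, 12, 3) and DF = (3, 4, 0), so a normal is n = DE × DF = (−12, 9, −36).
d = |(-12)·172 + 9·(-77) + (-36)·(-95) − 390| / √(144 + 81 + 1296) = |273| / 39 = 7.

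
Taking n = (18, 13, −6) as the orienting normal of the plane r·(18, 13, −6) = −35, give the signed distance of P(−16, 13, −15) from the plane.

6/23

n·P − (-35) = 6.
|n| = 23, so the signed distance is 6/23.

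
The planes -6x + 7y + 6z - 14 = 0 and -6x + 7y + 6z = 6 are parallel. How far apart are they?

8/11

Both planes have normal n = (-6, 7, 6), |n| = 11. Any point on the first plane is at distance |6 − 14|/|n| = 8/11 from the second.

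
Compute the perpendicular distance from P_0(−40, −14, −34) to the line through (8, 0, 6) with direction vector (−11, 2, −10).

10√5

Direction vector d = (−11, 2, −10).
AP = (−48, −14, −40), and AP × d = (220, −40, −250).
|AP × d|² = 112500 and |d|² = 225, so the distance is √(112500/225) = √500 = 10√5.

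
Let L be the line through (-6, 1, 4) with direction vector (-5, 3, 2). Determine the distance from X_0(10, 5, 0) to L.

Direction vector d = (-5, 3, 2).
AP = (16, 4, -4); AP·d = -76, |AP|² = 288, |d|² = 38.
distance² = |AP|² − (AP·d)²/|d|² = 288 − 5776/38 = 136, so the distance is 2√34.

2√34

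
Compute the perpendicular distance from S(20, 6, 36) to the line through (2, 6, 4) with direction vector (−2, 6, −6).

Direction vector d = (−2, 6, −6).
AP = (18, 0, 32); AP·d = -228, |AP|² = 1348, |d|² = 76.
distance² = |AP|² − (AP·d)²/|d|² = 1348 − 51984/76 = 664, so the distance is 2√166.

2√166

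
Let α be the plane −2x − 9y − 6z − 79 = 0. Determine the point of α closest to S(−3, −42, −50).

n = (−2, −9, −6), |n|² = 121, and n·S − 79 = 605.
t = 605/121 = 5, so the foot is S − t·n = (−3, −42, −50) − 5·(−2, −9, −6) = (7, 3, −20).

(7, 3, -20)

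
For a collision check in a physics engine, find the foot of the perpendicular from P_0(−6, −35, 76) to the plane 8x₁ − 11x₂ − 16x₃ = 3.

The perpendicular from P_0 has direction n = (8, −11, −16): r = (−6, −35, 76) + λ(8, −11, −16).
Substitute into the plane: n·(P_0 + λn) = 3 gives -879 + 441λ = 3, so λ = 2.
Foot = (−6, −35, 76) + 2·(8, −11, −16) = (10, −57, 44).

(10, -57, 44)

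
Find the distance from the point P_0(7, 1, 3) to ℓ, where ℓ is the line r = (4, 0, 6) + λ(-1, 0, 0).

√10

Direction vector d = (-1, 0, 0).
AP = (3, 1, -3); AP·d = -3, |AP|² = 19, |d|² = 1.
distance² = |AP|² − (AP·d)²/|d|² = 19 − 9/1 = 10, so the distance is √10.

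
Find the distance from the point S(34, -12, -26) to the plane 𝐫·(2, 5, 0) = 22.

14√29/29

Normal vector n = (2, 5, 0), and n·(34, -12, -26) - 22 = -14.
|n| = √(4 + 25 + 0) = √29, so the distance is |-14|/√29 = 14/√29.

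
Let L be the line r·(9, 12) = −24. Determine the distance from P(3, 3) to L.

29/5

The normal to the line is n = (9, 12) with |n| = 15.
|n·P − (-24)| = |63 − (-24)| = 87, so the distance is 87/15 = 29/5.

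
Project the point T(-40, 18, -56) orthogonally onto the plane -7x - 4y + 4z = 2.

(-374/9, 154/9, -496/9)

The perpendicular from T has direction n = (-7, -4, 4): r = (-40, 18, -56) + λ(-7, -4, 4).
Substitute into the plane: n·(T + λn) = 2 gives -16 + 81λ = 2, so λ = 2/9.
Foot = (-40, 18, -56) + (2/9)·(-7, -4, 4) = (-374/9, 154/9, -496/9).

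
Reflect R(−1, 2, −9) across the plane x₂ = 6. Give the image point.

With n = (0, 1, 0), the signed offset is (n·R − 6)/|n|² = -4/1 = -4.
R' = R − 2t·n = (−1, 2, −9) − (-8)·(0, 1, 0) = (−1, 10, −9).

(-1, 10, -9)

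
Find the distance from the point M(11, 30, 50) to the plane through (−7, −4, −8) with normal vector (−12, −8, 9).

2

The plane has equation n·(r − (−7, −4, −8)) = 0, i.e. n·r = 44.
d = |(-12)·11 + (-8)·30 + 9·50 − 44| / √(144 + 64 + 81) = |34| / 17 = 2.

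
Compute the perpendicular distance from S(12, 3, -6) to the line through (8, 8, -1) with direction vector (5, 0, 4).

√66

Direction vector d = (5, 0, 4).
AP = (4, -5, -5), and AP × d = (-20, -41, 25).
|AP × d|² = 2706 and |d|² = 41, so the distance is √(2706/41) = √66.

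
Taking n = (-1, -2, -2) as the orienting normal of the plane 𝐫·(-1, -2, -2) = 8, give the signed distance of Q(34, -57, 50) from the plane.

n·Q − 8 = -28.
|n| = 3, so the signed distance is -28/3.

-28/3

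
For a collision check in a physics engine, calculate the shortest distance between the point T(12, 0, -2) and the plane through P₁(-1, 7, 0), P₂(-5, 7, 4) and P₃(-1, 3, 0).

11√2/2

P₁P₂ = (-4, 0, 4) and P₁P₃ = (0, -4, 0), so a normal is n = P₁P₂ × P₁P₃ = (16, 0, 16).
Then n·(12, 0, -2) - (-16) = 176.
|n| = √(256 + 0 + 256) = 16√2, so the distance is |176|/(16√2) = 11/√2.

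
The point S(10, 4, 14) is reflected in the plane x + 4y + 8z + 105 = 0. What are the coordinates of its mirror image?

With n = (1, 4, 8), the signed offset is (n·S − (-105))/|n|² = 243/81 = 3.
S' = S − 2t·n = (10, 4, 14) − 6·(1, 4, 8) = (4, −20, −34).

(4, -20, -34)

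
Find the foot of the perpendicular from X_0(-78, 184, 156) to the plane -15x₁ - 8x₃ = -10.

The perpendicular from X_0 has direction n = (-15, 0, -8): r = (-78, 184, 156) + λ(-15, 0, -8).
Substitute into the plane: n·(X_0 + λn) = -10 gives -78 + 289λ = -10, so λ = 4/17.
Foot = (-78, 184, 156) + (4/17)·(-15, 0, -8) = (-1386/17, 184, 2620/17).

(-1386/17, 184, 2620/17)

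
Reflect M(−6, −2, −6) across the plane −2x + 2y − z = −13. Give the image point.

n = (−2, 2, −1), |n|² = 9, n·M − (-13) = 27, so t = 27/9 = 3.
Foot F = M − 3·n = (0, −8, −3); the reflection is 2F − M = (6, −14, 0).

(6, -14, 0)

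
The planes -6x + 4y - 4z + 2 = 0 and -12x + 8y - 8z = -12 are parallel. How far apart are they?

2/√17

Divide the second equation by 2 to match normals: -6x + 4y - 4z = -6.
Both planes have normal n = (-6, 4, -4), |n| = 2√17. Any point on the first plane is at distance |(-6) − (-2)|/|n| = 4/(2√17) = 2/√17 from the second.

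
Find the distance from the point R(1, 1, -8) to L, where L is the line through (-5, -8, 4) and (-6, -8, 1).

A direction vector is d = (-1, 0, -3).
AP = (6, 9, -12), and AP × d = (-27, 30, 9).
|AP × d|² = 1710 and |d|² = 10, so the distance is √(1710/10) = √171 = 3√19.

3√19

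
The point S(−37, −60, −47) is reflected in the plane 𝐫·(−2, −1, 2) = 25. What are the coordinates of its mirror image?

With n = (−2, −1, 2), the signed offset is (n·S − 25)/|n|² = 15/9 = 5/3.
S' = S − 2t·n = (−37, −60, −47) − (10/3)·(−2, −1, 2) = (−91/3, −170/3, −161/3).

(-91/3, -170/3, -161/3)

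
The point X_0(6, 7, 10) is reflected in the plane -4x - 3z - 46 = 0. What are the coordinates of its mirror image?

(-26, 7, -14)

n = (-4, 0, -3), |n|² = 25, n·X_0 − 46 = -100, so t = -100/25 = -4.
Foot F = X_0 − (-4)·n = (-10, 7, -2); the reflection is 2F − X_0 = (-26, 7, -14).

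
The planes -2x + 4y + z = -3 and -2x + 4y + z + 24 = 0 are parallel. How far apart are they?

√21

Both planes have normal n = (-2, 4, 1), |n| = √21. Any point on the first plane is at distance |(-24) − (-3)|/|n| = 21/√21 = √21 from the second.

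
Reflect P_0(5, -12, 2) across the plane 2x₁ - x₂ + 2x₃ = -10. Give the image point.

(-11, -4, -14)

n = (2, -1, 2), |n|² = 9, n·P_0 − (-10) = 36, so t = 36/9 = 4.
Foot F = P_0 − 4·n = (-3, -8, -6); the reflection is 2F − P_0 = (-11, -4, -14).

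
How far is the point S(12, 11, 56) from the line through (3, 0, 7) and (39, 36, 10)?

A direction vector is d = (36, 36, 3).
AP = (9, 11, 49); AP·d = 867, |AP|² = 2603, |d|² = 2601.
distance² = |AP|² − (AP·d)²/|d|² = 2603 − 751689/2601 = 2314, so the distance is √2314.

√2314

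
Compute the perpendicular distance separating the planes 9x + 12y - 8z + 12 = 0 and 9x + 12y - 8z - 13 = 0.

Both planes have normal n = (9, 12, -8), |n| = 17. Any point on the first plane is at distance |13 − (-12)|/|n| = 25/17 from the second.

25/17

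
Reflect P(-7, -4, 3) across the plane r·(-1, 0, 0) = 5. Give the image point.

(-3, -4, 3)

n = (-1, 0, 0), |n|² = 1, n·P − 5 = 2, so t = 2/1 = 2.
Foot F = P − 2·n = (-5, -4, 3); the reflection is 2F − P = (-3, -4, 3).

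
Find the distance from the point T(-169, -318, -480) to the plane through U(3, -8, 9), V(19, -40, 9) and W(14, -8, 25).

UV = (16, -32, 0) and UW = (11, 0, 16), so a normal is n = UV × UW = (-512, -256, 352).
n = (-512, -256, 352); n·P − 3680 = -4704; |n| = 672; distance = 4704/672 = 7.

7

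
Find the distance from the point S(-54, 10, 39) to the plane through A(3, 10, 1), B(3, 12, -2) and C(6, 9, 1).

AB = (0, 2, -3) and AC = (3, -1, 0), so a normal is n = AB × AC = (-3, -9, -6).
d = |(-3)·(-54) + (-9)·10 + (-6)·39 − (-105)| / √(9 + 81 + 36) = |-57| / (3√14) = 19/√14.

19/√14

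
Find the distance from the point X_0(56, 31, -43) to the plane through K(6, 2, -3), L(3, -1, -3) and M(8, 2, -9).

KL = (-3, -3, 0) and KM = (2, 0, -6), so a normal is n = KL × KM = (18, -18, 6).
d = |18·56 + (-18)·31 + 6·(-43) − 54| / √(324 + 324 + 36) = |138| / (6√19) = 23/√19.

23√19/19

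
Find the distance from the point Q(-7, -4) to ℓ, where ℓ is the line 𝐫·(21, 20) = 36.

The normal to the line is n = (21, 20) with |n| = 29.
|n·Q − 36| = |-227 − 36| = 263, so the distance is 263/29.

263/29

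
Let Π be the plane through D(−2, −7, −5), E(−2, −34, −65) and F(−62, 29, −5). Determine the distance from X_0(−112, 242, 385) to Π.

6

DE = (0, −27, −60) and DF = (−60, 36, 0), so a normal is n = DE × DF = (2160, 3600, −1620).
d = |2160·(-112) + 3600·242 + (-1620)·385 − (-21420)| / √(4665600 + 12960000 + 2624400) = |27000| / 4500 = 6.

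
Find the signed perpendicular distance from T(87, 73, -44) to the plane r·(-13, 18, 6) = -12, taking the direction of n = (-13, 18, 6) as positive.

-3

n·T − (-12) = -69.
|n| = 23, so the signed distance is -69/23 = -3.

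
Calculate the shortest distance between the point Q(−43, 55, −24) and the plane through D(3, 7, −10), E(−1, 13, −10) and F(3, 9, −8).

DE = (−4, 6, 0) and DF = (0, 2, 2), so a normal is n = DE × DF = (12, 8, −8).
Then n·(−43, 55, −24) − 172 = −56.
|n| = √(144 + 64 + 64) = 4√17, so the distance is |-56|/(4√17) = 14/√17.

14√17/17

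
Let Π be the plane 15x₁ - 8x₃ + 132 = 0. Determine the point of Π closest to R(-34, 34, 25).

n = (15, 0, -8), |n|² = 289, and n·R − (-132) = -578.
t = -578/289 = -2, so the foot is R − t·n = (-34, 34, 25) − (-2)·(15, 0, -8) = (-4, 34, 9).

(-4, 34, 9)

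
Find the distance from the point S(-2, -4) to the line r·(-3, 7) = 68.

90/√58

d = |(-3)·(-2) + 7·(-4) − 68| / √(9 + 49) = |-90|/√58 = 90/√58.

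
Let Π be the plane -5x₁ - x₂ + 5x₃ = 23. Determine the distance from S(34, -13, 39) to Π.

15/√51

Normal vector n = (-5, -1, 5), and n·(34, -13, 39) - 23 = 15.
|n| = √(25 + 1 + 25) = √51, so the distance is |15|/√51 = 15/√51.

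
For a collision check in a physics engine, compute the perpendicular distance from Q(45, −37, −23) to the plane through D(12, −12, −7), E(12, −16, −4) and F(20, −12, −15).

7√41/41

DE = (0, −4, 3) and DF = (8, 0, −8), so a normal is n = DE × DF = (32, 24, 32).
Then n·(45, −37, −23) − (−128) = −56.
|n| = √(1024 + 576 + 1024) = 8√41, so the distance is |-56|/(8√41) = 7/√41.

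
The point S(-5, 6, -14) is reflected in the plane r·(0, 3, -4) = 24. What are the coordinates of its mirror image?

(-5, -6, 2)

n = (0, 3, -4), |n|² = 25, n·S − 24 = 50, so t = 50/25 = 2.
Foot F = S − 2·n = (-5, 0, -6); the reflection is 2F − S = (-5, -6, 2).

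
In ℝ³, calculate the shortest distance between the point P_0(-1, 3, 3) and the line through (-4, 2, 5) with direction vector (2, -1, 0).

Direction vector d = (2, -1, 0).
AP = (3, 1, -2); AP·d = 5, |AP|² = 14, |d|² = 5.
distance² = |AP|² − (AP·d)²/|d|² = 14 − 25/5 = 9, so the distance is 3.

3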